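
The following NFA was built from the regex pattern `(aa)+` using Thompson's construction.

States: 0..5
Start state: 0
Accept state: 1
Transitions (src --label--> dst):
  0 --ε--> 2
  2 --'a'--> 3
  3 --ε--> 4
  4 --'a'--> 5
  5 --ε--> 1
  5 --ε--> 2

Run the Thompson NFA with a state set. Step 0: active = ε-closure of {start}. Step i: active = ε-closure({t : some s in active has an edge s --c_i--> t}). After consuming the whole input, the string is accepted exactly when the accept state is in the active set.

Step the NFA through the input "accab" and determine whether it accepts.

Answer: REJECT

Derivation:
S₀ = ε-closure({0}) = {0,2}
'a' @ 1: {3,4}
'c' @ 2: {}  — dead — no transitions
rest 'cab' ignored (set empty)
final: {}; accept 1 not in set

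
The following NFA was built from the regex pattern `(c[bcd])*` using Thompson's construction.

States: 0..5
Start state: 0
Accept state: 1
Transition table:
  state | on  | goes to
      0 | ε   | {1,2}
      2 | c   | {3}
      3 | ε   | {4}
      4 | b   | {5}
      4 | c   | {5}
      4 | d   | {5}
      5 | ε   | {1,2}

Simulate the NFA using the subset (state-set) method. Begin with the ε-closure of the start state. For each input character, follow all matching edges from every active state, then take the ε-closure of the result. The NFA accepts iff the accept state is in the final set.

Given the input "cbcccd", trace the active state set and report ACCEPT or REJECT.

initial (ε-close {0}): {0,1,2}
'c' @ 1: {3,4}
'b' @ 2: {1,2,5}  ✓accept
'c' @ 3: {3,4}
'c' @ 4: {1,2,5}  ✓accept
'c' @ 5: {3,4}
'd' @ 6: {1,2,5}  ✓accept
after full input: {1,2,5}  (accept=1 in)

Answer: ACCEPT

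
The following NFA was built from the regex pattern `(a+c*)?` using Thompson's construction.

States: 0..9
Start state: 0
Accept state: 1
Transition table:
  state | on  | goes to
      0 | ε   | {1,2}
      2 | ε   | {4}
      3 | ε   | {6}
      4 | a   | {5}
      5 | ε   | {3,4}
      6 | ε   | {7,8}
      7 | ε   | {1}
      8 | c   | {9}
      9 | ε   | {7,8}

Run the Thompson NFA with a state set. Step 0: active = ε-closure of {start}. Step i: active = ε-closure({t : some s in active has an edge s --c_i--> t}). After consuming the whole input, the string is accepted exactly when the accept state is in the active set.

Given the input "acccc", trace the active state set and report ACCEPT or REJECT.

Answer: ACCEPT

Steps:
initial (ε-close {0}): {0,1,2,4}
'a' @ 1: {1,3,4,5,6,7,8}  (accept∈set)
'c' @ 2: {1,7,8,9}  (accept∈set)
'c' @ 3: {1,7,8,9}  (accept∈set)
'c' @ 4: {1,7,8,9}  (accept∈set)
'c' @ 5: {1,7,8,9}  (accept∈set)
end set {1,7,8,9} — state 1 in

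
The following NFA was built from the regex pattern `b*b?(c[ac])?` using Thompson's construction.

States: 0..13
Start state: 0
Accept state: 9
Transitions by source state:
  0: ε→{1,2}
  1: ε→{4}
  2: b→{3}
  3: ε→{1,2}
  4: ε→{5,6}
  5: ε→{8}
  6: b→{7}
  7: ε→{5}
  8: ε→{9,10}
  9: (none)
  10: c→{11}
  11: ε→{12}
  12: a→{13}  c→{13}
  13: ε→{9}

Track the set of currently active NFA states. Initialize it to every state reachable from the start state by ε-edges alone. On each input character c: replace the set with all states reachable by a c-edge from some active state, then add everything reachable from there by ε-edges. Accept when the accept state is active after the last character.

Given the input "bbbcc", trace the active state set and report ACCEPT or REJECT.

Answer: ACCEPT

Derivation:
initial (ε-close {0}): {0,1,2,4,5,6,8,9,10}
'b' @ 1: {1,2,3,4,5,6,7,8,9,10}  [accepting]
'b' @ 2: {1,2,3,4,5,6,7,8,9,10}  [accepting]
'b' @ 3: {1,2,3,4,5,6,7,8,9,10}  [accepting]
'c' @ 4: {11,12}
'c' @ 5: {9,13}  [accepting]
after full input: {9,13}  (accept=9 in)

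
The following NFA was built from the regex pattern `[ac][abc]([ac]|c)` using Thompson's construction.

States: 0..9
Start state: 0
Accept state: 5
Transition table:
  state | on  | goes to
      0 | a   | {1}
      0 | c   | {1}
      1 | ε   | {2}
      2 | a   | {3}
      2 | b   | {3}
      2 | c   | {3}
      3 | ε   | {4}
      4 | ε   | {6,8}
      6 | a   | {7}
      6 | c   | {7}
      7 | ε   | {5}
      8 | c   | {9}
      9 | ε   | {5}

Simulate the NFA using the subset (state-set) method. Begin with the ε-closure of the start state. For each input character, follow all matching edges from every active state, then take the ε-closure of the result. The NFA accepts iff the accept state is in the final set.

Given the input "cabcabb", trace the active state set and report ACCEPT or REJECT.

Answer: REJECT

Derivation:
start: ε-closure({0}) = {0}
'c' @ 1: {1,2}
'a' @ 2: {3,4,6,8}
'b' @ 3: {}  — no active states
rest 'cabb' ignored (set empty)
after full input: {}  (accept=5 not in)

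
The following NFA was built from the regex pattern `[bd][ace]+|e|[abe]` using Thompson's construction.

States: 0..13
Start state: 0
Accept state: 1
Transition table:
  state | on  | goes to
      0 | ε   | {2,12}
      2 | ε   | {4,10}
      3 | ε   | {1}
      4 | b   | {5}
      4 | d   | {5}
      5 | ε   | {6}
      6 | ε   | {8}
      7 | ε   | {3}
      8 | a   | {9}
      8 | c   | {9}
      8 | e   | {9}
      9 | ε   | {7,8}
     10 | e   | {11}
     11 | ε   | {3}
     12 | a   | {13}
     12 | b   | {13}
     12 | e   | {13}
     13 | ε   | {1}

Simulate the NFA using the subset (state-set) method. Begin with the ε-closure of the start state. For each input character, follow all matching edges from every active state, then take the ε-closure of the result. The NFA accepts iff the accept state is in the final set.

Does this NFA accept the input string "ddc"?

Answer: REJECT

Derivation:
S₀ = ε-closure({0}) = {0,2,4,10,12}
'd' @ 1: {5,6,8}
'd' @ 2: {}  — no active states
rest 'c' ignored (set empty)
end set {} — state 1 not in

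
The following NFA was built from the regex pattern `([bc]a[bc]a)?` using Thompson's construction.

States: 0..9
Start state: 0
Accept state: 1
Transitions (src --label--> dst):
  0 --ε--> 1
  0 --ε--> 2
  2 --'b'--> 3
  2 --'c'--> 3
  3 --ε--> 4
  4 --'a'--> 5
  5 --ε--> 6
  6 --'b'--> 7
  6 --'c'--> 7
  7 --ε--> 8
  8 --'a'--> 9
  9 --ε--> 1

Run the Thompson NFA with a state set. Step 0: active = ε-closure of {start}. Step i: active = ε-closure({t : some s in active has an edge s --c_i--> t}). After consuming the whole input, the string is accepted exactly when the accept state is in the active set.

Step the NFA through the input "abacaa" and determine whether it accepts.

Answer: REJECT

Trace:
start: ε-closure({0}) = {0,1,2}
'a' @ 1: {}  — dead — no transitions
rest 'bacaa' ignored (set empty)
end set {} — state 1 not in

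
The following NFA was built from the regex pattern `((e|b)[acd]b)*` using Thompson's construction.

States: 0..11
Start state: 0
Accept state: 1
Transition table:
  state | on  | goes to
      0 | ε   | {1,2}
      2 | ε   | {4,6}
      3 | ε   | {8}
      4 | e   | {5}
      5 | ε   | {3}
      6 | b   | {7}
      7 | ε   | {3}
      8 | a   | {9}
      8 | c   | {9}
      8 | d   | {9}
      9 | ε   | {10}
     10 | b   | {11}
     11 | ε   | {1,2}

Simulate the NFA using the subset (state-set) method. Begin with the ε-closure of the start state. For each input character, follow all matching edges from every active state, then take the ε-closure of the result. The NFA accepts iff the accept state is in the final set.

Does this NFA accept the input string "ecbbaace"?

start: ε-closure({0}) = {0,1,2,4,6}
'e' @ 1: {3,5,8}
'c' @ 2: {9,10}
'b' @ 3: {1,2,4,6,11}  (accept∈set)
'b' @ 4: {3,7,8}
'a' @ 5: {9,10}
'a' @ 6: {}  — dead — no transitions
rest 'ce' ignored (set empty)
after full input: {}  (accept=1 not in)

Answer: REJECT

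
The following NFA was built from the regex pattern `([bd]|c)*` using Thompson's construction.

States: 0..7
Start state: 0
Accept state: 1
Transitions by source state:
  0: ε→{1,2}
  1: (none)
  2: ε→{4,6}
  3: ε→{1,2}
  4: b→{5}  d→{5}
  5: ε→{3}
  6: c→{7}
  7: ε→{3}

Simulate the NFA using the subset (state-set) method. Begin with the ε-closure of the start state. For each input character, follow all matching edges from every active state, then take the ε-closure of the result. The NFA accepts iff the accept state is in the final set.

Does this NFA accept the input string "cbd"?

S₀ = ε-closure({0}) = {0,1,2,4,6}
'c' @ 1: {1,2,3,4,6,7}  (accept∈set)
'b' @ 2: {1,2,3,4,5,6}  (accept∈set)
'd' @ 3: {1,2,3,4,5,6}  (accept∈set)
end set {1,2,3,4,5,6} — state 1 in

Answer: ACCEPT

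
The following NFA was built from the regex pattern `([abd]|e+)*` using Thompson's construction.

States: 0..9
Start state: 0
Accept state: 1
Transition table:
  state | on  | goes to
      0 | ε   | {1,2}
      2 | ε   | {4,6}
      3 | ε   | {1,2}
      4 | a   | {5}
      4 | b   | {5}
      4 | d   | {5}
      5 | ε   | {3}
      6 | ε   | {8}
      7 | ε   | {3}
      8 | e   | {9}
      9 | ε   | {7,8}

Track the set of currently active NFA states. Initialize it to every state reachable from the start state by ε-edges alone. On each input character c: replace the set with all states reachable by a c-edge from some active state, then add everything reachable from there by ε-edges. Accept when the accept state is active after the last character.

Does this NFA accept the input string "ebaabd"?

initial (ε-close {0}): {0,1,2,4,6,8}
'e' @ 1: {1,2,3,4,6,7,8,9}  (accept∈set)
'b' @ 2: {1,2,3,4,5,6,8}  (accept∈set)
'a' @ 3: {1,2,3,4,5,6,8}  (accept∈set)
'a' @ 4: {1,2,3,4,5,6,8}  (accept∈set)
'b' @ 5: {1,2,3,4,5,6,8}  (accept∈set)
'd' @ 6: {1,2,3,4,5,6,8}  (accept∈set)
final: {1,2,3,4,5,6,8}; accept 1 in set

Answer: ACCEPT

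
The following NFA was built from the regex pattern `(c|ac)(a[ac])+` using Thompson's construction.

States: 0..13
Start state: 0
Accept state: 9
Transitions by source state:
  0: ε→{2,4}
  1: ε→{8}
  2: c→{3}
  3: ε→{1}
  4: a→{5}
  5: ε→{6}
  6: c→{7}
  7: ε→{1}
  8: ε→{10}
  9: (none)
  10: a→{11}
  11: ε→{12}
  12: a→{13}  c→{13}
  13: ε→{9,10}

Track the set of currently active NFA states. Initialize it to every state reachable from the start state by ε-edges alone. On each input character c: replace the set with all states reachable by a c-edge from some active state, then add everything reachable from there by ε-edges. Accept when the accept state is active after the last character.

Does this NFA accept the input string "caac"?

S₀ = ε-closure({0}) = {0,2,4}
'c' @ 1: {1,3,8,10}
'a' @ 2: {11,12}
'a' @ 3: {9,10,13}  (accept∈set)
'c' @ 4: {}  — state set empty
after full input: {}  (accept=9 not in)

Answer: REJECT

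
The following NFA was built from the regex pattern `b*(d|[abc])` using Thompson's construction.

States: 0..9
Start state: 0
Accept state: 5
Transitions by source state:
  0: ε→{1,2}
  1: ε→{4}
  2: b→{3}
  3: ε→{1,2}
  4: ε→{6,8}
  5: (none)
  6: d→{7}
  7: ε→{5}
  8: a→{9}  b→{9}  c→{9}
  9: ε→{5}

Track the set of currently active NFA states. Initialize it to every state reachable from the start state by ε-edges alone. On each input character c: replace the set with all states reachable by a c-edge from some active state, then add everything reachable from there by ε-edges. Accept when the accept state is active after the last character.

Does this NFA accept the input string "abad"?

Answer: REJECT

Derivation:
initial (ε-close {0}): {0,1,2,4,6,8}
'a' @ 1: {5,9}  [accepting]
'b' @ 2: {}  — dead — no transitions
rest 'ad' ignored (set empty)
after full input: {}  (accept=5 not in)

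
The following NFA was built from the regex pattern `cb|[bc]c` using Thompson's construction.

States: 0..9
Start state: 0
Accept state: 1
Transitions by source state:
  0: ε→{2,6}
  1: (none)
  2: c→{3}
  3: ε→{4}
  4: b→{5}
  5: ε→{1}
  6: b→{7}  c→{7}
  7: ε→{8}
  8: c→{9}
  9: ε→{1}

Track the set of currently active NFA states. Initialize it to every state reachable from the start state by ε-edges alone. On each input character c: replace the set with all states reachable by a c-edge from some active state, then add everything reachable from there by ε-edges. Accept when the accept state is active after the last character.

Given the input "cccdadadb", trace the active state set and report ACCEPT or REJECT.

start: ε-closure({0}) = {0,2,6}
'c' @ 1: {3,4,7,8}
'c' @ 2: {1,9}  (accept∈set)
'c' @ 3: {}  — dead — no transitions
rest 'dadadb' ignored (set empty)
after full input: {}  (accept=1 not in)

Answer: REJECT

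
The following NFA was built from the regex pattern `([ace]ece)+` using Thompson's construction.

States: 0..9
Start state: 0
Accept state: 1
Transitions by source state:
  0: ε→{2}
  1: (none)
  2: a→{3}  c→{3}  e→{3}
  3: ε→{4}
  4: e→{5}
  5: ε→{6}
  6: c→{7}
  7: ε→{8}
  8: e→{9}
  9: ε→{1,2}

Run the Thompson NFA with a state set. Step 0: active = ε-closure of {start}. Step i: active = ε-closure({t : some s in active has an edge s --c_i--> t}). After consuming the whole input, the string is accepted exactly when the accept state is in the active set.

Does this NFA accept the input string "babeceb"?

start: ε-closure({0}) = {0,2}
'b' @ 1: {}  — state set empty
rest 'abeceb' ignored (set empty)
end set {} — state 1 not in

Answer: REJECT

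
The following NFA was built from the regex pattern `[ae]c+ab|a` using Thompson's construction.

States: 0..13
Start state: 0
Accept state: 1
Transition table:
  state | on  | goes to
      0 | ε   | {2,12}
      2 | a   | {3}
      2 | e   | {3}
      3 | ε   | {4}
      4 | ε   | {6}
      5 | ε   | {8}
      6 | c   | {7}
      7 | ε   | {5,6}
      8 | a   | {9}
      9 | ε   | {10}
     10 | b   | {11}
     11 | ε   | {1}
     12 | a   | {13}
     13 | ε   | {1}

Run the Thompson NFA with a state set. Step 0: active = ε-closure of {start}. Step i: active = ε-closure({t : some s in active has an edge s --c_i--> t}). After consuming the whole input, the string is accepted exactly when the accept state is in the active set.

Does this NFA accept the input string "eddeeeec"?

Answer: REJECT

Steps:
start: ε-closure({0}) = {0,2,12}
'e' @ 1: {3,4,6}
'd' @ 2: {}  — state set empty
rest 'deeeec' ignored (set empty)
after full input: {}  (accept=1 not in)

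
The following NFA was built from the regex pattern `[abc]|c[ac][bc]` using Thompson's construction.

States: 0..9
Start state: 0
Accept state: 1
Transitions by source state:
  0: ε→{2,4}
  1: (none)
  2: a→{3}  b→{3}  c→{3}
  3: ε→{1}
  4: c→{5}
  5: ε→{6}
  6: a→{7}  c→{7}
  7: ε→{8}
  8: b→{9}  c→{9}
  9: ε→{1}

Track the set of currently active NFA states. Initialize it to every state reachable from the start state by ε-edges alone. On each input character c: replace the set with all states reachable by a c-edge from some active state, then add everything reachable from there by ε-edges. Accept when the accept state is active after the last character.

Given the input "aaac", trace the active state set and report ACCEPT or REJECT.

Answer: REJECT

Steps:
start: ε-closure({0}) = {0,2,4}
'a' @ 1: {1,3}  ✓accept
'a' @ 2: {}  — dead — no transitions
rest 'ac' ignored (set empty)
end set {} — state 1 not in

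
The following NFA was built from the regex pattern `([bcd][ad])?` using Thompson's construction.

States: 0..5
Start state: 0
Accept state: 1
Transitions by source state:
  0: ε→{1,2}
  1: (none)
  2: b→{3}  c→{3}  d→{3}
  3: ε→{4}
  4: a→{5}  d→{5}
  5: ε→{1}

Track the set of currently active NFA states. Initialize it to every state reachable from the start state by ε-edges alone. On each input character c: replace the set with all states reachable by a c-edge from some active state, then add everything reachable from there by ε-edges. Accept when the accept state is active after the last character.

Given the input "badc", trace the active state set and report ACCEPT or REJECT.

Answer: REJECT

Trace:
initial (ε-close {0}): {0,1,2}
'b' @ 1: {3,4}
'a' @ 2: {1,5}  [accepting]
'd' @ 3: {}  — dead — no transitions
rest 'c' ignored (set empty)
end set {} — state 1 not in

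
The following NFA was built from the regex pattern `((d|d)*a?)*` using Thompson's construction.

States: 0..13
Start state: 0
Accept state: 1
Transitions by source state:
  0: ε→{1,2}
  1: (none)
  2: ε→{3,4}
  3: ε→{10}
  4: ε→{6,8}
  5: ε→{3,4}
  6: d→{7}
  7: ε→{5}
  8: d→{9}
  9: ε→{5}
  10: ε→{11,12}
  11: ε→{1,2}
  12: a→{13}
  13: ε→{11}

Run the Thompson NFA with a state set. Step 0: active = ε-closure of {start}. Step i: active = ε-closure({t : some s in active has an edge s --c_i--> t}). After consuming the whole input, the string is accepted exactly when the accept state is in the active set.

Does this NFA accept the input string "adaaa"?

S₀ = ε-closure({0}) = {0,1,2,3,4,6,8,10,11,12}
'a' @ 1: {1,2,3,4,6,8,10,11,12,13}  [accepting]
'd' @ 2: {1,2,3,4,5,6,7,8,9,10,11,12}  [accepting]
'a' @ 3: {1,2,3,4,6,8,10,11,12,13}  [accepting]
'a' @ 4: {1,2,3,4,6,8,10,11,12,13}  [accepting]
'a' @ 5: {1,2,3,4,6,8,10,11,12,13}  [accepting]
end set {1,2,3,4,6,8,10,11,12,13} — state 1 in

Answer: ACCEPT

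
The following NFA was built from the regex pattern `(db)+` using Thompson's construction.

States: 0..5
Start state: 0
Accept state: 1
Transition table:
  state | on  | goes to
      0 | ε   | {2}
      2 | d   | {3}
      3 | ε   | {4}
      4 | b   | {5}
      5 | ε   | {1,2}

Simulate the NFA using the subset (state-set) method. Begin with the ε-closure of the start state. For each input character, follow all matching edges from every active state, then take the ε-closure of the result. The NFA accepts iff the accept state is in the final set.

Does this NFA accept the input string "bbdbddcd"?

start: ε-closure({0}) = {0,2}
'b' @ 1: {}  — state set empty
rest 'bdbddcd' ignored (set empty)
after full input: {}  (accept=1 not in)

Answer: REJECT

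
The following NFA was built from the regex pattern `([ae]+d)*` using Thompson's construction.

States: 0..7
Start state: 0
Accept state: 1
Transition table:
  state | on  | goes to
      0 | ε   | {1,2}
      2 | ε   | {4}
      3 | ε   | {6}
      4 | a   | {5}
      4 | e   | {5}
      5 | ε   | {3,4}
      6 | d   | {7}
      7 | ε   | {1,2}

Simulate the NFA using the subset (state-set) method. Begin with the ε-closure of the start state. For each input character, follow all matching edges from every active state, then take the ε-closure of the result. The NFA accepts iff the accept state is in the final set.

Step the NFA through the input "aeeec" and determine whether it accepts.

initial (ε-close {0}): {0,1,2,4}
'a' @ 1: {3,4,5,6}
'e' @ 2: {3,4,5,6}
'e' @ 3: {3,4,5,6}
'e' @ 4: {3,4,5,6}
'c' @ 5: {}  — state set empty
after full input: {}  (accept=1 not in)

Answer: REJECT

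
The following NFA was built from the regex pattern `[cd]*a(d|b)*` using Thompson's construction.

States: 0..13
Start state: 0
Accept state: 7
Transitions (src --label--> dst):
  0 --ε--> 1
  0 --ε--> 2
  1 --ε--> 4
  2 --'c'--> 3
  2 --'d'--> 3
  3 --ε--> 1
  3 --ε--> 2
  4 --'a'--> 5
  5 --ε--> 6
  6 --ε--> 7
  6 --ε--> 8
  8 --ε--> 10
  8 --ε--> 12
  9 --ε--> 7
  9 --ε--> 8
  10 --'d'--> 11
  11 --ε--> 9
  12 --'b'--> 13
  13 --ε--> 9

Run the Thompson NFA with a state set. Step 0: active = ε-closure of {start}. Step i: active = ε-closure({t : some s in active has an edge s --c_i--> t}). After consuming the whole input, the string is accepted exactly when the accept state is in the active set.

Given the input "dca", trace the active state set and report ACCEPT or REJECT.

S₀ = ε-closure({0}) = {0,1,2,4}
'd' @ 1: {1,2,3,4}
'c' @ 2: {1,2,3,4}
'a' @ 3: {5,6,7,8,10,12}  ✓accept
final: {5,6,7,8,10,12}; accept 7 in set

Answer: ACCEPT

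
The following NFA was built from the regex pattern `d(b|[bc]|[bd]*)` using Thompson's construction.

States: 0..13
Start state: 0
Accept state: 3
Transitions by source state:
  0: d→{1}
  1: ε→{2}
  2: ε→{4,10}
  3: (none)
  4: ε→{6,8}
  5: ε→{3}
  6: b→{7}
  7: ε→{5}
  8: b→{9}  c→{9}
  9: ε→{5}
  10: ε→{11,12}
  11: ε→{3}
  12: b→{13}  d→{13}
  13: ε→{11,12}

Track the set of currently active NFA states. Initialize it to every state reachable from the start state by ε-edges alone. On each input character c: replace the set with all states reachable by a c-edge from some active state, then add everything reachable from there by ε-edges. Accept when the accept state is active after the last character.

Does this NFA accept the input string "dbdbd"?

start: ε-closure({0}) = {0}
'd' @ 1: {1,2,3,4,6,8,10,11,12}  ✓accept
'b' @ 2: {3,5,7,9,11,12,13}  ✓accept
'd' @ 3: {3,11,12,13}  ✓accept
'b' @ 4: {3,11,12,13}  ✓accept
'd' @ 5: {3,11,12,13}  ✓accept
final: {3,11,12,13}; accept 3 in set

Answer: ACCEPT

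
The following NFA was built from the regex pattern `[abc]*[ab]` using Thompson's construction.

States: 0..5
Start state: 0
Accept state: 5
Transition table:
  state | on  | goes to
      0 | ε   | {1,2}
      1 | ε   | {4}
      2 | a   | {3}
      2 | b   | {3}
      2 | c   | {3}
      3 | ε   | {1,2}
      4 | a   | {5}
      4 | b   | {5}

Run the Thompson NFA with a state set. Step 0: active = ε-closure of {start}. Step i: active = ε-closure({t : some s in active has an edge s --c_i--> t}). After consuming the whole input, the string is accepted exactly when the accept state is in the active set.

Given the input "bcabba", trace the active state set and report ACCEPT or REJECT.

S₀ = ε-closure({0}) = {0,1,2,4}
'b' @ 1: {1,2,3,4,5}  (accept∈set)
'c' @ 2: {1,2,3,4}
'a' @ 3: {1,2,3,4,5}  (accept∈set)
'b' @ 4: {1,2,3,4,5}  (accept∈set)
'b' @ 5: {1,2,3,4,5}  (accept∈set)
'a' @ 6: {1,2,3,4,5}  (accept∈set)
final: {1,2,3,4,5}; accept 5 in set

Answer: ACCEPT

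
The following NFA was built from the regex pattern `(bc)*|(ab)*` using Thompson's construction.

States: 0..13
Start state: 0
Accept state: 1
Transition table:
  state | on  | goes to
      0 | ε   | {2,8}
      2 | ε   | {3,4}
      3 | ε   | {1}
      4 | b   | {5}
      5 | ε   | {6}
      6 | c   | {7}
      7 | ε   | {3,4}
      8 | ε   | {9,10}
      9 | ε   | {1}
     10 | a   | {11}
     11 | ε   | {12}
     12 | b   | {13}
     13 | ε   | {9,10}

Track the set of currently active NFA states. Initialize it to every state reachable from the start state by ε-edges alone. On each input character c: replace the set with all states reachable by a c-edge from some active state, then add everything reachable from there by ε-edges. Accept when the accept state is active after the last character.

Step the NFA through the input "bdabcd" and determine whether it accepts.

S₀ = ε-closure({0}) = {0,1,2,3,4,8,9,10}
'b' @ 1: {5,6}
'd' @ 2: {}  — no active states
rest 'abcd' ignored (set empty)
end set {} — state 1 not in

Answer: REJECT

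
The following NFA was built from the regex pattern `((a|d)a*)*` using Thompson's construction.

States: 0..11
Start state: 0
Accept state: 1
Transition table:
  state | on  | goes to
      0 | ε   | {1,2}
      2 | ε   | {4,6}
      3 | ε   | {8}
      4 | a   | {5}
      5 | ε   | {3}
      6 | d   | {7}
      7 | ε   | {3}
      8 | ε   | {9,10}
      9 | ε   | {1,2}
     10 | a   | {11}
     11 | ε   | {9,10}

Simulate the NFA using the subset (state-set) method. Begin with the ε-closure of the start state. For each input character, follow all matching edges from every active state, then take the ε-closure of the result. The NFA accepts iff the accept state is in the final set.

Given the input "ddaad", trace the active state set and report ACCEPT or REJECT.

Answer: ACCEPT

Steps:
S₀ = ε-closure({0}) = {0,1,2,4,6}
'd' @ 1: {1,2,3,4,6,7,8,9,10}  ✓accept
'd' @ 2: {1,2,3,4,6,7,8,9,10}  ✓accept
'a' @ 3: {1,2,3,4,5,6,8,9,10,11}  ✓accept
'a' @ 4: {1,2,3,4,5,6,8,9,10,11}  ✓accept
'd' @ 5: {1,2,3,4,6,7,8,9,10}  ✓accept
end set {1,2,3,4,6,7,8,9,10} — state 1 in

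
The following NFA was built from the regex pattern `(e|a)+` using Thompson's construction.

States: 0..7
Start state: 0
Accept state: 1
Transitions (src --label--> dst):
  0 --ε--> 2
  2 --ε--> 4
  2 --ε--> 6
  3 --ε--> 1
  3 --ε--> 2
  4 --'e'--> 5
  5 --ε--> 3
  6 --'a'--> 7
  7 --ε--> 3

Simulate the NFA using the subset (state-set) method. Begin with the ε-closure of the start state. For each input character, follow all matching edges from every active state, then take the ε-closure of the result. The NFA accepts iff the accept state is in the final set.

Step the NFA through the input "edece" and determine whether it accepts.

S₀ = ε-closure({0}) = {0,2,4,6}
'e' @ 1: {1,2,3,4,5,6}  [accepting]
'd' @ 2: {}  — dead — no transitions
rest 'ece' ignored (set empty)
after full input: {}  (accept=1 not in)

Answer: REJECT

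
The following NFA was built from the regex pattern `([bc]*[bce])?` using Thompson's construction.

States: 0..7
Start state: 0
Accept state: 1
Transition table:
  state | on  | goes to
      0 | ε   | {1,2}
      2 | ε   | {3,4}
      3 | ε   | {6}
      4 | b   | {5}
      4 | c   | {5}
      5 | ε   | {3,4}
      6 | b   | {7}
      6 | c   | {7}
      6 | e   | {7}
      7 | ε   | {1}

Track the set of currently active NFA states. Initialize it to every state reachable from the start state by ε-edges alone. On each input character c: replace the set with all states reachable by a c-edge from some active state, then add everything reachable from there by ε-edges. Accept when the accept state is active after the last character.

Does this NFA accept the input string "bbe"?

initial (ε-close {0}): {0,1,2,3,4,6}
'b' @ 1: {1,3,4,5,6,7}  [accepting]
'b' @ 2: {1,3,4,5,6,7}  [accepting]
'e' @ 3: {1,7}  [accepting]
final: {1,7}; accept 1 in set

Answer: ACCEPT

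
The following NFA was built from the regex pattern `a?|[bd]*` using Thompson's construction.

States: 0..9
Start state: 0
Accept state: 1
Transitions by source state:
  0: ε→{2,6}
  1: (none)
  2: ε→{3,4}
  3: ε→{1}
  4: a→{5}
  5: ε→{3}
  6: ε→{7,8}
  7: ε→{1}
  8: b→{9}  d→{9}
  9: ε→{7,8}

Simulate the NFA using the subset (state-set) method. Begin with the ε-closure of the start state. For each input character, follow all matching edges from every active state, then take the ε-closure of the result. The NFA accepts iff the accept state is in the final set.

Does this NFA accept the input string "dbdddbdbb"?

initial (ε-close {0}): {0,1,2,3,4,6,7,8}
'd' @ 1: {1,7,8,9}  (accept∈set)
'b' @ 2: {1,7,8,9}  (accept∈set)
'd' @ 3: {1,7,8,9}  (accept∈set)
'd' @ 4: {1,7,8,9}  (accept∈set)
'd' @ 5: {1,7,8,9}  (accept∈set)
'b' @ 6: {1,7,8,9}  (accept∈set)
'd' @ 7: {1,7,8,9}  (accept∈set)
'b' @ 8: {1,7,8,9}  (accept∈set)
'b' @ 9: {1,7,8,9}  (accept∈set)
end set {1,7,8,9} — state 1 in

Answer: ACCEPT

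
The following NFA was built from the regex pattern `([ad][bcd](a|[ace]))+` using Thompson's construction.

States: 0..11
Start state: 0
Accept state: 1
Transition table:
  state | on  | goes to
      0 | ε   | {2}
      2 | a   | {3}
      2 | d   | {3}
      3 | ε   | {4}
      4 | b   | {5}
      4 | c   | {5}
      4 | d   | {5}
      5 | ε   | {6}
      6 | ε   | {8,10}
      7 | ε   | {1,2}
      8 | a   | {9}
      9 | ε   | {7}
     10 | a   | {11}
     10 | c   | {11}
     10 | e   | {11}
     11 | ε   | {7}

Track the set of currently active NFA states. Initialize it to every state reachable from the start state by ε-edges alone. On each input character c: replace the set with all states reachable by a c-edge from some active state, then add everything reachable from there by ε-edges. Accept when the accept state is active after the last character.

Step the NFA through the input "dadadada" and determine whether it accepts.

start: ε-closure({0}) = {0,2}
'd' @ 1: {3,4}
'a' @ 2: {}  — state set empty
rest 'dadada' ignored (set empty)
after full input: {}  (accept=1 not in)

Answer: REJECT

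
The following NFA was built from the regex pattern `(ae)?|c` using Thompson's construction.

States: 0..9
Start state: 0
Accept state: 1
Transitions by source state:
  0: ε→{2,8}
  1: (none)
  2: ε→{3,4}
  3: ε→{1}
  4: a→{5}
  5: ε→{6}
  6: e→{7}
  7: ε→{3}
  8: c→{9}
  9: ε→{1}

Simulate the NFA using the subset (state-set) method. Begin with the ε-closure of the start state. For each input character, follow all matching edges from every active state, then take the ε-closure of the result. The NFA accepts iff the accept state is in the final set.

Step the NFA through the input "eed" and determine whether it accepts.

Answer: REJECT

Trace:
S₀ = ε-closure({0}) = {0,1,2,3,4,8}
'e' @ 1: {}  — state set empty
rest 'ed' ignored (set empty)
after full input: {}  (accept=1 not in)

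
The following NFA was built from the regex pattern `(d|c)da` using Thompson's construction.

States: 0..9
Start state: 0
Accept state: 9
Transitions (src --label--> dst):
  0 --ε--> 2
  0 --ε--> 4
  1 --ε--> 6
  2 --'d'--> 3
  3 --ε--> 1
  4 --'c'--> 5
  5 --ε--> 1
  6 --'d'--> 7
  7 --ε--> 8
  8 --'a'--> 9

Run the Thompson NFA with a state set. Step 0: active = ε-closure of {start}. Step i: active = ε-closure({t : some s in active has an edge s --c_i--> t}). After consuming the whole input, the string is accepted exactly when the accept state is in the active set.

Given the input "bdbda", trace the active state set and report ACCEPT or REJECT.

initial (ε-close {0}): {0,2,4}
'b' @ 1: {}  — dead — no transitions
rest 'dbda' ignored (set empty)
end set {} — state 9 not in

Answer: REJECT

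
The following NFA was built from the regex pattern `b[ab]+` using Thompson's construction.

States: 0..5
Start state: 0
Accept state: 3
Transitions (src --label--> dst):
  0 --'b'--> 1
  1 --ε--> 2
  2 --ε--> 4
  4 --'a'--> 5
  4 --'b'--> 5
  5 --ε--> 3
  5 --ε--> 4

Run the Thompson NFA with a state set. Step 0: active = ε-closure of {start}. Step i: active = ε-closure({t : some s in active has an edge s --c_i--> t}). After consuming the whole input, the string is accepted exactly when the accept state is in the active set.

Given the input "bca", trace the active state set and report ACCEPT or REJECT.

initial (ε-close {0}): {0}
'b' @ 1: {1,2,4}
'c' @ 2: {}  — state set empty
rest 'a' ignored (set empty)
end set {} — state 3 not in

Answer: REJECT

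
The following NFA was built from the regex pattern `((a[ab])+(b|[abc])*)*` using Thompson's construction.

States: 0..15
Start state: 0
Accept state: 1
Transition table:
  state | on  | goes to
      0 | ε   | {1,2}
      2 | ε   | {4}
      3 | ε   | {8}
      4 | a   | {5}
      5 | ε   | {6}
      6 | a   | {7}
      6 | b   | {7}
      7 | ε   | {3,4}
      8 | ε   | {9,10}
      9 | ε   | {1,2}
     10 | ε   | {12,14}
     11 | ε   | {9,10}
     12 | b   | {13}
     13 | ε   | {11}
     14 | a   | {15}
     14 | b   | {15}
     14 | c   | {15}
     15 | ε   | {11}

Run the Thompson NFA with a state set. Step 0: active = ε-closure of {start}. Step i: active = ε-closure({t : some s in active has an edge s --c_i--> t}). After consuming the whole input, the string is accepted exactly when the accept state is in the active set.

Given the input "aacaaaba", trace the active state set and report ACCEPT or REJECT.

Answer: ACCEPT

Derivation:
start: ε-closure({0}) = {0,1,2,4}
'a' @ 1: {5,6}
'a' @ 2: {1,2,3,4,7,8,9,10,12,14}  ✓accept
'c' @ 3: {1,2,4,9,10,11,12,14,15}  ✓accept
'a' @ 4: {1,2,4,5,6,9,10,11,12,14,15}  ✓accept
'a' @ 5: {1,2,3,4,5,6,7,8,9,10,11,12,14,15}  ✓accept
'a' @ 6: {1,2,3,4,5,6,7,8,9,10,11,12,14,15}  ✓accept
'b' @ 7: {1,2,3,4,7,8,9,10,11,12,13,14,15}  ✓accept
'a' @ 8: {1,2,4,5,6,9,10,11,12,14,15}  ✓accept
end set {1,2,4,5,6,9,10,11,12,14,15} — state 1 in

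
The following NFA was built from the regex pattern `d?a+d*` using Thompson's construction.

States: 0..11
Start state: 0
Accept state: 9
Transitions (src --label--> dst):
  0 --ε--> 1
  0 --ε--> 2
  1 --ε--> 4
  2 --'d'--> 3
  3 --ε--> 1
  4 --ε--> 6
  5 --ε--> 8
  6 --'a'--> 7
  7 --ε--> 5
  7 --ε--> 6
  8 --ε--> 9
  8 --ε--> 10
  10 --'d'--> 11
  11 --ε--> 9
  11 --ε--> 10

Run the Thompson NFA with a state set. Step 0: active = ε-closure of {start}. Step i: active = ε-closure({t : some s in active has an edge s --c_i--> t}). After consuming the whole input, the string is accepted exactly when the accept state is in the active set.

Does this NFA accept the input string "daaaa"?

initial (ε-close {0}): {0,1,2,4,6}
'd' @ 1: {1,3,4,6}
'a' @ 2: {5,6,7,8,9,10}  [accepting]
'a' @ 3: {5,6,7,8,9,10}  [accepting]
'a' @ 4: {5,6,7,8,9,10}  [accepting]
'a' @ 5: {5,6,7,8,9,10}  [accepting]
end set {5,6,7,8,9,10} — state 9 in

Answer: ACCEPT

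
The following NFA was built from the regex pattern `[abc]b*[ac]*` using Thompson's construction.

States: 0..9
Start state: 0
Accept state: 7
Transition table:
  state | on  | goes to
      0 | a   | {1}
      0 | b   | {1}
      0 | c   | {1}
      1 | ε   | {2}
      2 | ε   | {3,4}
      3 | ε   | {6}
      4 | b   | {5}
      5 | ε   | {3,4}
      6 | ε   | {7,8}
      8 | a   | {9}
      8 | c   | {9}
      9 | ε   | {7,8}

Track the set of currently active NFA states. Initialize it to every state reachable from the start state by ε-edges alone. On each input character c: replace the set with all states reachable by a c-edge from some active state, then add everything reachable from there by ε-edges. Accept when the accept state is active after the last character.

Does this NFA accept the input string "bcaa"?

S₀ = ε-closure({0}) = {0}
'b' @ 1: {1,2,3,4,6,7,8}  (accept∈set)
'c' @ 2: {7,8,9}  (accept∈set)
'a' @ 3: {7,8,9}  (accept∈set)
'a' @ 4: {7,8,9}  (accept∈set)
end set {7,8,9} — state 7 in

Answer: ACCEPT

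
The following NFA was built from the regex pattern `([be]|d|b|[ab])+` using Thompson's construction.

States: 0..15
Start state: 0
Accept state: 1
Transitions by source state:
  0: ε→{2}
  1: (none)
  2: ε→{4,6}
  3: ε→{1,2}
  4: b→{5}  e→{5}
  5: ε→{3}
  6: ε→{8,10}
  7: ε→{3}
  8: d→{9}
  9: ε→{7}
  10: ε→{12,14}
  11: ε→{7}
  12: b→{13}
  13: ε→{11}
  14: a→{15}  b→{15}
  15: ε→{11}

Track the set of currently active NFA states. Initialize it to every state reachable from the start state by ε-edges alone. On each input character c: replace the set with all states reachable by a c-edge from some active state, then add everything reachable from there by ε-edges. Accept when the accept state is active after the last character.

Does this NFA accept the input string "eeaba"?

start: ε-closure({0}) = {0,2,4,6,8,10,12,14}
'e' @ 1: {1,2,3,4,5,6,8,10,12,14}  [accepting]
'e' @ 2: {1,2,3,4,5,6,8,10,12,14}  [accepting]
'a' @ 3: {1,2,3,4,6,7,8,10,11,12,14,15}  [accepting]
'b' @ 4: {1,2,3,4,5,6,7,8,10,11,12,13,14,15}  [accepting]
'a' @ 5: {1,2,3,4,6,7,8,10,11,12,14,15}  [accepting]
end set {1,2,3,4,6,7,8,10,11,12,14,15} — state 1 in

Answer: ACCEPT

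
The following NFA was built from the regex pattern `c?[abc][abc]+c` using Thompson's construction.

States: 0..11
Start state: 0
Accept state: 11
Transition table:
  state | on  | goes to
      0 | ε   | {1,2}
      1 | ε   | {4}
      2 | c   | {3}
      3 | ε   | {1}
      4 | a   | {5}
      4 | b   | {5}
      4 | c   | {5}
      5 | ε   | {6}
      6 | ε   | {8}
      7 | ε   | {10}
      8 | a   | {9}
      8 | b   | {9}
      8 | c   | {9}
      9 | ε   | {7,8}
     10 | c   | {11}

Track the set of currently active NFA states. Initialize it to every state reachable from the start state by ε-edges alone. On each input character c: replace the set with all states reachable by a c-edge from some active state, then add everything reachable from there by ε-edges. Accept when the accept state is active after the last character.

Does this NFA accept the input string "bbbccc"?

start: ε-closure({0}) = {0,1,2,4}
'b' @ 1: {5,6,8}
'b' @ 2: {7,8,9,10}
'b' @ 3: {7,8,9,10}
'c' @ 4: {7,8,9,10,11}  (accept∈set)
'c' @ 5: {7,8,9,10,11}  (accept∈set)
'c' @ 6: {7,8,9,10,11}  (accept∈set)
end set {7,8,9,10,11} — state 11 in

Answer: ACCEPT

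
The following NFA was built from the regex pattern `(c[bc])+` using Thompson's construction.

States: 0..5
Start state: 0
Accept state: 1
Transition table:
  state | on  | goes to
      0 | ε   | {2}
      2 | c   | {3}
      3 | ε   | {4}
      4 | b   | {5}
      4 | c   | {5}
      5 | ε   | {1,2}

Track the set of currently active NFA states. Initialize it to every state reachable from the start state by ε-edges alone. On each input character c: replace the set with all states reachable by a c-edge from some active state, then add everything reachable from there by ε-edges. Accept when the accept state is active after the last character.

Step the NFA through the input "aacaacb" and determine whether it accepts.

S₀ = ε-closure({0}) = {0,2}
'a' @ 1: {}  — state set empty
rest 'acaacb' ignored (set empty)
final: {}; accept 1 not in set

Answer: REJECT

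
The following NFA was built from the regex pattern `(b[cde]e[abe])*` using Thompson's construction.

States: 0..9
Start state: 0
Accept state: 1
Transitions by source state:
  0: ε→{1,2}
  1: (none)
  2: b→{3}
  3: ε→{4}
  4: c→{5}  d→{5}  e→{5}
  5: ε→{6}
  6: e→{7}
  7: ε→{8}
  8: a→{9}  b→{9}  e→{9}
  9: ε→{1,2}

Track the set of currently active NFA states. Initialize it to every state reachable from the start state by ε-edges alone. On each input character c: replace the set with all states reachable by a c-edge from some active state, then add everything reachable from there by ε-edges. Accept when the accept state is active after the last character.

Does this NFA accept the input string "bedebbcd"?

initial (ε-close {0}): {0,1,2}
'b' @ 1: {3,4}
'e' @ 2: {5,6}
'd' @ 3: {}  — state set empty
rest 'ebbcd' ignored (set empty)
end set {} — state 1 not in

Answer: REJECT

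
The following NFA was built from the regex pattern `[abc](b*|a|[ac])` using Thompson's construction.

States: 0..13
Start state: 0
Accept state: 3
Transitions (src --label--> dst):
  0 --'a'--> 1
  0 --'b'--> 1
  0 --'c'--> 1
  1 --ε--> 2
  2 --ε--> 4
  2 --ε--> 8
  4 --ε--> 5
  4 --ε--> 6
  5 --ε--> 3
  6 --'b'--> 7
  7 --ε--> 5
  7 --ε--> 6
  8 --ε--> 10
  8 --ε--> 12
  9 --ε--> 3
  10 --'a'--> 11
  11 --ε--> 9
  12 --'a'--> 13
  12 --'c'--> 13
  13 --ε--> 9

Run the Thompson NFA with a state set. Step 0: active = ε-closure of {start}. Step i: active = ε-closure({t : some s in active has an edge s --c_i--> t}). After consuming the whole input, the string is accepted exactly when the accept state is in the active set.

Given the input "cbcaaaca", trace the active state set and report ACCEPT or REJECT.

Answer: REJECT

Steps:
initial (ε-close {0}): {0}
'c' @ 1: {1,2,3,4,5,6,8,10,12}  ✓accept
'b' @ 2: {3,5,6,7}  ✓accept
'c' @ 3: {}  — state set empty
rest 'aaaca' ignored (set empty)
end set {} — state 3 not in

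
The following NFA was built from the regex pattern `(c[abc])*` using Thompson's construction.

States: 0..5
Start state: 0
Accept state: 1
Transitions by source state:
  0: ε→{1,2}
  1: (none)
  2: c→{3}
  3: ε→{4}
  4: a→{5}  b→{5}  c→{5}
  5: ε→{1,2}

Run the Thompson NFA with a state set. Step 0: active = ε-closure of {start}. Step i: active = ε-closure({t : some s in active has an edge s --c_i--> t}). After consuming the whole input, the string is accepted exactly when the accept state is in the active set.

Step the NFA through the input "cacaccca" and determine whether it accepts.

start: ε-closure({0}) = {0,1,2}
'c' @ 1: {3,4}
'a' @ 2: {1,2,5}  ✓accept
'c' @ 3: {3,4}
'a' @ 4: {1,2,5}  ✓accept
'c' @ 5: {3,4}
'c' @ 6: {1,2,5}  ✓accept
'c' @ 7: {3,4}
'a' @ 8: {1,2,5}  ✓accept
after full input: {1,2,5}  (accept=1 in)

Answer: ACCEPT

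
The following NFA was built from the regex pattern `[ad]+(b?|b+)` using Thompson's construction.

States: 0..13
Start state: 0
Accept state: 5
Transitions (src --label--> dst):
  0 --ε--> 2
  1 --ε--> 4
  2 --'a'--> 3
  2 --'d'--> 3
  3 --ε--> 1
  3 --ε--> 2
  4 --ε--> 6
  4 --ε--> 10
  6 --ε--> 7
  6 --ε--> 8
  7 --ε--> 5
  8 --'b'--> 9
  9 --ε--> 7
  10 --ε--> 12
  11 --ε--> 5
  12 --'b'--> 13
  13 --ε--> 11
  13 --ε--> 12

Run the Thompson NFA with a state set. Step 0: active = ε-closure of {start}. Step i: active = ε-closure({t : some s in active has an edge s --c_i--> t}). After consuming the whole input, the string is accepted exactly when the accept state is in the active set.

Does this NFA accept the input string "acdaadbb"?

Answer: REJECT

Steps:
start: ε-closure({0}) = {0,2}
'a' @ 1: {1,2,3,4,5,6,7,8,10,12}  ✓accept
'c' @ 2: {}  — dead — no transitions
rest 'daadbb' ignored (set empty)
after full input: {}  (accept=5 not in)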